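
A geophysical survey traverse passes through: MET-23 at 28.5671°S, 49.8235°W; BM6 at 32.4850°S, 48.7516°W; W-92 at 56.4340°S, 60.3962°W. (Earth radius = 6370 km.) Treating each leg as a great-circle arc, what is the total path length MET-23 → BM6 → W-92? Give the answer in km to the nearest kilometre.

3257 km

MET-23→BM6: c = 0.070252 rad, d = 447.51 km
BM6→W-92: c = 0.441040 rad, d = 2809.43 km
Total = 447.51 + 2809.43 = 3256.93 km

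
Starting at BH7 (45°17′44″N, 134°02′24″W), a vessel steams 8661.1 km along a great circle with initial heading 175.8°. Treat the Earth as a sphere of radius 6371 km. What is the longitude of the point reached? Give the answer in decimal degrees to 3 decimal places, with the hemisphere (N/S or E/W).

129.171°W

BH7: φ = +45.29556°, λ = -134.04000°
δ = d/R = 8661.1/6371 = 1.359457 rad
φ₂ = arcsin(sin φ₁ cos δ + cos φ₁ sin δ cos θ)
   = arcsin(0.71074·0.20977 + 0.70345·0.97775·-0.99731) = -32.47006°
λ₂ = λ₁ + atan2(sin θ sin δ cos φ₁, cos δ − sin φ₁ sin φ₂) = -129.17102°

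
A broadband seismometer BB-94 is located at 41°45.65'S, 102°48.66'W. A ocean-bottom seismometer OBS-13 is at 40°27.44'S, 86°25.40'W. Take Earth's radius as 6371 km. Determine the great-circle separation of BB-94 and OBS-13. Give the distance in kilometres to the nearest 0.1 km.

1378.5 km

BB-94: φ = -41.76083°, λ = -102.81100°
OBS-13: φ = -40.45733°, λ = -86.42333°
Δφ = 1.3035°,  Δλ = 16.3877°
a = sin²(Δφ/2) + cos φ₁ cos φ₂ sin²(Δλ/2) = 0.011658
c = 2·arcsin(√a) = 0.216369 rad = 12.3970°
d = R·c = 6371 × 0.216369 = 1378.5 km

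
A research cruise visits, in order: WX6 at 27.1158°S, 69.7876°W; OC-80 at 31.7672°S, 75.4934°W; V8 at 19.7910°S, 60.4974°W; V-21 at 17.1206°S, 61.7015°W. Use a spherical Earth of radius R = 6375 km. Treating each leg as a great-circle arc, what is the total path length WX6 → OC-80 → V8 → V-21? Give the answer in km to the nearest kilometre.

WX6→OC-80: c = 0.118752 rad, d = 757.05 km
OC-80→V8: c = 0.314375 rad, d = 2004.14 km
V8→V-21: c = 0.050691 rad, d = 323.15 km
Total = 757.05 + 2004.14 + 323.15 = 3084.34 km

3084 km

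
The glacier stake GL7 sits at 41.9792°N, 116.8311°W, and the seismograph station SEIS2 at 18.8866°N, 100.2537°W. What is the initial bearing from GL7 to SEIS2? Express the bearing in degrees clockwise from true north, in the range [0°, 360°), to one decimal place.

143.6°

Δλ = 16.5774°
y = sin Δλ · cos φ₂ = 0.269950
x = cos φ₁ sin φ₂ − sin φ₁ cos φ₂ cos Δλ = -0.365914
θ = atan2(y, x) = 143.5823° → 143.5823° (mod 360°)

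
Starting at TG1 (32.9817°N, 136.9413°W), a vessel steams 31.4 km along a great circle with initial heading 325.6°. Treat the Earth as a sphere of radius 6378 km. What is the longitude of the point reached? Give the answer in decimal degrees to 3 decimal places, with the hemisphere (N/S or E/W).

δ = d/R = 31.4/6378 = 0.004923 rad
φ₂ = arcsin(sin φ₁ cos δ + cos φ₁ sin δ cos θ)
   = arcsin(0.54437·0.99999 + 0.83884·0.00492·0.82511) = 33.21430°
λ₂ = λ₁ + atan2(sin θ sin δ cos φ₁, cos δ − sin φ₁ sin φ₂) = -137.13178°

137.132°W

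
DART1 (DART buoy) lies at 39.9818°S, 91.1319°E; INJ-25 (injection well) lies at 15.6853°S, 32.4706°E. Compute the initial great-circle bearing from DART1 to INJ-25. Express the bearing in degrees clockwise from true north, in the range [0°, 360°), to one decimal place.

277.9°

Δλ = -58.6613°
y = sin Δλ · cos φ₂ = -0.822302
x = cos φ₁ sin φ₂ − sin φ₁ cos φ₂ cos Δλ = 0.114582
θ = atan2(y, x) = -82.0673° → 277.9327° (mod 360°)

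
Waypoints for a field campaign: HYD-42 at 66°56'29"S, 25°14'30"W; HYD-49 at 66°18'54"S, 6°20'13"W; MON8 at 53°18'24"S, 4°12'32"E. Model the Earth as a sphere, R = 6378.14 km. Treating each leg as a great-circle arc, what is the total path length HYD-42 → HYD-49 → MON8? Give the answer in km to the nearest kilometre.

HYD-42: φ = -66.94139°, λ = -25.24167°
HYD-49: φ = -66.31500°, λ = -6.33694°
MON8: φ = -53.30667°, λ = +4.20889°
HYD-42→HYD-49: c = 0.130836 rad, d = 834.49 km
HYD-49→MON8: c = 0.244399 rad, d = 1558.81 km
Total = 834.49 + 1558.81 = 2393.30 km

2393 km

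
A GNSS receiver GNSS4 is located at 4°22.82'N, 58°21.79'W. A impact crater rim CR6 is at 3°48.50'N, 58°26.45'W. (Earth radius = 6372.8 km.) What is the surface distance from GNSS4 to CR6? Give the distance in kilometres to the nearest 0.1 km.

GNSS4: φ = +4.38033°, λ = -58.36317°
CR6: φ = +3.80833°, λ = -58.44083°
Δφ = -0.5720°,  Δλ = -0.0777°
a = sin²(Δφ/2) + cos φ₁ cos φ₂ sin²(Δλ/2) = 0.000025
c = 2·arcsin(√a) = 0.010074 rad = 0.5772°
d = R·c = 6372.8 × 0.010074 = 64.2 km

64.2 km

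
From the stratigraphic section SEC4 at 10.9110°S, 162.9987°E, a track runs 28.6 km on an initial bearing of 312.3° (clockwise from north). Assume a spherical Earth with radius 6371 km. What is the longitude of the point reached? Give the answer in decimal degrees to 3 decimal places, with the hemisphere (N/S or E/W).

162.805°E

δ = d/R = 28.6/6371 = 0.004489 rad
φ₂ = arcsin(sin φ₁ cos δ + cos φ₁ sin δ cos θ)
   = arcsin(-0.18928·0.99999 + 0.98192·0.00449·0.67301) = -10.73784°
λ₂ = λ₁ + atan2(sin θ sin δ cos φ₁, cos δ − sin φ₁ sin φ₂) = 162.80507°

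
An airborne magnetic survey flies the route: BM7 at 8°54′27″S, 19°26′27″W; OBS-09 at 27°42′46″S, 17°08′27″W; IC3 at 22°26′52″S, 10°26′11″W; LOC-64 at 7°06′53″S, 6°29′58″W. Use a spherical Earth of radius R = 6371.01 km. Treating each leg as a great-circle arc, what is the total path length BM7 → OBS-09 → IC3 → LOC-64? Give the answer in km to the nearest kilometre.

4755 km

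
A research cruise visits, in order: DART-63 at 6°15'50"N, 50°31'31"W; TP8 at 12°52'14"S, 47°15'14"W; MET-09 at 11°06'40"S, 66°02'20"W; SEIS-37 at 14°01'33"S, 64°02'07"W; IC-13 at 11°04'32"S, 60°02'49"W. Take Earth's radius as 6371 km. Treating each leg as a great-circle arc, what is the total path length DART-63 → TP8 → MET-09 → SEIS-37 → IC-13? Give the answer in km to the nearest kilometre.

DART-63: φ = +6.26389°, λ = -50.52528°
TP8: φ = -12.87056°, λ = -47.25389°
MET-09: φ = -11.11111°, λ = -66.03889°
SEIS-37: φ = -14.02583°, λ = -64.03528°
IC-13: φ = -11.07556°, λ = -60.04694°
DART-63→TP8: c = 0.338744 rad, d = 2158.14 km
TP8→MET-09: c = 0.322097 rad, d = 2052.08 km
MET-09→SEIS-37: c = 0.061258 rad, d = 390.28 km
SEIS-37→IC-13: c = 0.085246 rad, d = 543.10 km
Total = 2158.14 + 2052.08 + 390.28 + 543.10 = 5143.59 km

5144 km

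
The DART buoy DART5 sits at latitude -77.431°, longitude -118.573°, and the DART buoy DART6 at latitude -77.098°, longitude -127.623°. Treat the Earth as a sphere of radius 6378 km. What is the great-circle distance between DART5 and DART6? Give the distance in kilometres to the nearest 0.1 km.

Δφ = 0.3330°,  Δλ = -9.0500°
a = sin²(Δφ/2) + cos φ₁ cos φ₂ sin²(Δλ/2) = 0.000311
c = 2·arcsin(√a) = 0.035266 rad = 2.0206°
d = R·c = 6378 × 0.035266 = 224.9 km

224.9 km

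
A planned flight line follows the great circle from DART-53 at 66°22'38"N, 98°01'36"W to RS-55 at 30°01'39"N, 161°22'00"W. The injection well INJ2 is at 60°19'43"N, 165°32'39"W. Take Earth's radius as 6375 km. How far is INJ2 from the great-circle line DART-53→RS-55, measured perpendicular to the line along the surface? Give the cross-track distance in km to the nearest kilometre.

DART-53: φ = +66.37722°, λ = -98.02667°
RS-55: φ = +30.02750°, λ = -161.36667°
INJ2: φ = +60.32861°, λ = -165.54417°
δ₁₃ = central angle DART-53→INJ2 = 0.511678 rad  (haversine)
θ₁₃ = bearing DART-53→INJ2 = 290.908°,  θ₁₂ = bearing DART-53→RS-55 = 258.644°
dₓₜ = R·arcsin(sin δ₁₃ · sin(θ₁₃ − θ₁₂)) = 6375·arcsin(0.48964·sin(32.264°)) = 1685.883 km
|dₓₜ| = 1685.883 km

1686 km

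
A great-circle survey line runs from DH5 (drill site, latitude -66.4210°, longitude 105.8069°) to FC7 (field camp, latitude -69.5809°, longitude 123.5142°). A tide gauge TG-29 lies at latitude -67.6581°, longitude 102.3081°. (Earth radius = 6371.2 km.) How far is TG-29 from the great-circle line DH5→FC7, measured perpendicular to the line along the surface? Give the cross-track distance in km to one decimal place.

199.8 km

δ₁₃ = central angle DH5→TG-29 = 0.032142 rad  (haversine)
θ₁₃ = bearing DH5→TG-29 = 226.210°,  θ₁₂ = bearing DH5→FC7 = 123.514°
dₓₜ = R·arcsin(sin δ₁₃ · sin(θ₁₃ − θ₁₂)) = 6371.2·arcsin(0.03214·sin(102.696°)) = 199.775 km
|dₓₜ| = 199.775 km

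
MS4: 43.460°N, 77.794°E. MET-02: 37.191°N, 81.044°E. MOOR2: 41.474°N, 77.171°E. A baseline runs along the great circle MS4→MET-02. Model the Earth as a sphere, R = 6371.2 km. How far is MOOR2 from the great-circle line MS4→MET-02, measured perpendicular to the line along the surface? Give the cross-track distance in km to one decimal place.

δ₁₃ = central angle MS4→MOOR2 = 0.035578 rad  (haversine)
θ₁₃ = bearing MS4→MOOR2 = 193.240°,  θ₁₂ = bearing MS4→MET-02 = 157.366°
dₓₜ = R·arcsin(sin δ₁₃ · sin(θ₁₃ − θ₁₂)) = 6371.2·arcsin(0.03557·sin(35.874°)) = 132.814 km
|dₓₜ| = 132.814 km

132.8 km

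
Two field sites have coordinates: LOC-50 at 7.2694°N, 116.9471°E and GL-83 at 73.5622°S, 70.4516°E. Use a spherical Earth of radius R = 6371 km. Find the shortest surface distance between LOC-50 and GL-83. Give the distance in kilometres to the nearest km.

9549 km

Δφ = -80.8316°,  Δλ = -46.4955°
a = sin²(Δφ/2) + cos φ₁ cos φ₂ sin²(Δλ/2) = 0.464063
c = 2·arcsin(√a) = 1.498860 rad = 85.8784°
d = R·c = 6371 × 1.498860 = 9549.2 km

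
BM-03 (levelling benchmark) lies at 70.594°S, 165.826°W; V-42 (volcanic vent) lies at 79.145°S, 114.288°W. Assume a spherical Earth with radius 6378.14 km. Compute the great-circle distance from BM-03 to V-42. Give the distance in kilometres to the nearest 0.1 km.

Δφ = -8.5510°,  Δλ = 51.5380°
a = sin²(Δφ/2) + cos φ₁ cos φ₂ sin²(Δλ/2) = 0.017384
c = 2·arcsin(√a) = 0.264470 rad = 15.1530°
d = R·c = 6378.14 × 0.264470 = 1686.8 km

1686.8 km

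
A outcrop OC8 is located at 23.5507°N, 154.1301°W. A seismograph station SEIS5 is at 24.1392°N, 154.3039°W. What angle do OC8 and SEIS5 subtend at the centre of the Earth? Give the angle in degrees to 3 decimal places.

Δφ = 0.5885°,  Δλ = -0.1738°
a = sin²(Δφ/2) + cos φ₁ cos φ₂ sin²(Δλ/2) = 0.000028
c = 2·arcsin(√a) = 0.010639 rad = 0.6096°

0.610°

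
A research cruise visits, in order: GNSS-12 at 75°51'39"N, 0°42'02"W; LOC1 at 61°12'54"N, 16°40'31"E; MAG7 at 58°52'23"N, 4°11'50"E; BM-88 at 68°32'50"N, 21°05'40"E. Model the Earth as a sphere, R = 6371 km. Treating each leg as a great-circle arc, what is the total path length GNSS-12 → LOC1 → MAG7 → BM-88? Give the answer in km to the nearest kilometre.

3848 km

GNSS-12: φ = +75.86083°, λ = -0.70056°
LOC1: φ = +61.21500°, λ = +16.67528°
MAG7: φ = +58.87306°, λ = +4.19722°
BM-88: φ = +68.54722°, λ = +21.09444°
GNSS-12→LOC1: c = 0.276050 rad, d = 1758.71 km
LOC1→MAG7: c = 0.115953 rad, d = 738.73 km
MAG7→BM-88: c = 0.211976 rad, d = 1350.50 km
Total = 1758.71 + 738.73 + 1350.50 = 3847.95 km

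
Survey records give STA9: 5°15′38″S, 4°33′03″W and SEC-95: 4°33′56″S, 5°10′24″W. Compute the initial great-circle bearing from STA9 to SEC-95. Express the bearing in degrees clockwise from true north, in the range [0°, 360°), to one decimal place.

318.2°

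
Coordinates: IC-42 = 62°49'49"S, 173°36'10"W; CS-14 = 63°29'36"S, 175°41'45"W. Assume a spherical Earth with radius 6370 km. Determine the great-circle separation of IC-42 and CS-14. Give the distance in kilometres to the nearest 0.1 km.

IC-42: φ = -62.83028°, λ = -173.60278°
CS-14: φ = -63.49333°, λ = -175.69583°
Δφ = -0.6631°,  Δλ = -2.0931°
a = sin²(Δφ/2) + cos φ₁ cos φ₂ sin²(Δλ/2) = 0.000101
c = 2·arcsin(√a) = 0.020146 rad = 1.1543°
d = R·c = 6370 × 0.020146 = 128.3 km

128.3 km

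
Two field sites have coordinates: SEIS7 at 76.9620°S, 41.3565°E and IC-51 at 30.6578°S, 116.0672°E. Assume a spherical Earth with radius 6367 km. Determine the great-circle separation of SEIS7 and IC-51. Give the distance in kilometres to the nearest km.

6309 km

Δφ = 46.3042°,  Δλ = 74.7107°
a = sin²(Δφ/2) + cos φ₁ cos φ₂ sin²(Δλ/2) = 0.226031
c = 2·arcsin(√a) = 0.990899 rad = 56.7743°
d = R·c = 6367 × 0.990899 = 6309.1 km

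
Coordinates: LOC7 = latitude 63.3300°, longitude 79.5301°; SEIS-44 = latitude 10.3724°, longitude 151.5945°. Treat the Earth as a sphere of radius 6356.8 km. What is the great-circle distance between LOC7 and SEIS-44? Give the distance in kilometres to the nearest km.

8069 km

Δφ = -52.9576°,  Δλ = 72.0644°
a = sin²(Δφ/2) + cos φ₁ cos φ₂ sin²(Δλ/2) = 0.351573
c = 2·arcsin(√a) = 1.269400 rad = 72.7313°
d = R·c = 6356.8 × 1.269400 = 8069.3 km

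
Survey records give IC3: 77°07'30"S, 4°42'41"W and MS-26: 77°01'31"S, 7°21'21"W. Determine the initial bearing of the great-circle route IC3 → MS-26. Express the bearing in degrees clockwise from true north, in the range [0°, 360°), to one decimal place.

278.3°

IC3: φ = -77.12500°, λ = -4.71139°
MS-26: φ = -77.02528°, λ = -7.35583°
Δλ = -2.6444°
y = sin Δλ · cos φ₂ = -0.010359
x = cos φ₁ sin φ₂ − sin φ₁ cos φ₂ cos Δλ = 0.001507
θ = atan2(y, x) = -81.7206° → 278.2794° (mod 360°)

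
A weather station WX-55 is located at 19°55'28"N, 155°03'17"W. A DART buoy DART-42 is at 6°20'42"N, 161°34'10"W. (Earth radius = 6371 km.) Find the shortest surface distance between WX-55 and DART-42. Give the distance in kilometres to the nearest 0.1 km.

WX-55: φ = +19.92444°, λ = -155.05472°
DART-42: φ = +6.34500°, λ = -161.56944°
Δφ = -13.5794°,  Δλ = -6.5147°
a = sin²(Δφ/2) + cos φ₁ cos φ₂ sin²(Δλ/2) = 0.016994
c = 2·arcsin(√a) = 0.261467 rad = 14.9810°
d = R·c = 6371 × 0.261467 = 1665.8 km

1665.8 km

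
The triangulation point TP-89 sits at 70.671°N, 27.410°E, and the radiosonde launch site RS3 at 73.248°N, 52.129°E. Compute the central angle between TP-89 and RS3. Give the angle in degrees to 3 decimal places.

8.009°

Δφ = 2.5770°,  Δλ = 24.7190°
a = sin²(Δφ/2) + cos φ₁ cos φ₂ sin²(Δλ/2) = 0.004877
c = 2·arcsin(√a) = 0.139778 rad = 8.0087°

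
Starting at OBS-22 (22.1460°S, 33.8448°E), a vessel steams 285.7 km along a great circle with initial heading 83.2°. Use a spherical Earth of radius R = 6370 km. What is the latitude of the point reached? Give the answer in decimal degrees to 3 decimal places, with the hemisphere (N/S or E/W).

δ = d/R = 285.7/6370 = 0.044851 rad
φ₂ = arcsin(sin φ₁ cos δ + cos φ₁ sin δ cos θ)
   = arcsin(-0.37697·0.99899 + 0.92623·0.04484·0.11840) = -21.81876°
λ₂ = λ₁ + atan2(sin θ sin δ cos φ₁, cos δ − sin φ₁ sin φ₂) = 36.59352°

21.819°S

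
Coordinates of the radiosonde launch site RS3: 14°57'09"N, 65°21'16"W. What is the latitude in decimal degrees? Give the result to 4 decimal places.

14° + 57′/60 + 9″/3600 = 14 + 0.95000 + 0.00250 = 14.9525°

14.9525°N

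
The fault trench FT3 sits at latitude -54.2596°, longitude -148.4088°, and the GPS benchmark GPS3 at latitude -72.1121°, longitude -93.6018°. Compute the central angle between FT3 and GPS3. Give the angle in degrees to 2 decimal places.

28.86°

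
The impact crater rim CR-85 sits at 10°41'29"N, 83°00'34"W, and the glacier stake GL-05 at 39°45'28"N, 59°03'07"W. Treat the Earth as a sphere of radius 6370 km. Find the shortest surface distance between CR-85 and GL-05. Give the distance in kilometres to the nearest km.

CR-85: φ = +10.69139°, λ = -83.00944°
GL-05: φ = +39.75778°, λ = -59.05194°
Δφ = 29.0664°,  Δλ = 23.9575°
a = sin²(Δφ/2) + cos φ₁ cos φ₂ sin²(Δλ/2) = 0.095512
c = 2·arcsin(√a) = 0.628387 rad = 36.0040°
d = R·c = 6370 × 0.628387 = 4002.8 km

4003 km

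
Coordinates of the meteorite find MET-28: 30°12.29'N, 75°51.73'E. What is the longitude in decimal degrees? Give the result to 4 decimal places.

75.8622°E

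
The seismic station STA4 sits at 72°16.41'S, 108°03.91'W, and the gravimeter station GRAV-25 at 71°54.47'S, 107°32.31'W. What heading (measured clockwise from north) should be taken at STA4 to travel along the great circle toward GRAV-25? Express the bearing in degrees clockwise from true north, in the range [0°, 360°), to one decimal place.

24.1°

STA4: φ = -72.27350°, λ = -108.06517°
GRAV-25: φ = -71.90783°, λ = -107.53850°
Δλ = 0.5267°
y = sin Δλ · cos φ₂ = 0.002855
x = cos φ₁ sin φ₂ − sin φ₁ cos φ₂ cos Δλ = 0.006370
θ = atan2(y, x) = 24.1396° → 24.1396° (mod 360°)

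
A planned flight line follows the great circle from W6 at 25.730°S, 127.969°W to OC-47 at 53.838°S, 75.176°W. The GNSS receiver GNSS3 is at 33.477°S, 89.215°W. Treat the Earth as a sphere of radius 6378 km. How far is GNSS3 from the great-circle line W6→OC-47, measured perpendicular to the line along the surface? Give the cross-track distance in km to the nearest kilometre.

δ₁₃ = central angle W6→GNSS3 = 0.599808 rad  (haversine)
θ₁₃ = bearing W6→GNSS3 = 112.336°,  θ₁₂ = bearing W6→OC-47 = 140.612°
dₓₜ = R·arcsin(sin δ₁₃ · sin(θ₁₃ − θ₁₂)) = 6378·arcsin(0.56448·sin(-28.277°)) = -1726.582 km
|dₓₜ| = 1726.582 km

1727 km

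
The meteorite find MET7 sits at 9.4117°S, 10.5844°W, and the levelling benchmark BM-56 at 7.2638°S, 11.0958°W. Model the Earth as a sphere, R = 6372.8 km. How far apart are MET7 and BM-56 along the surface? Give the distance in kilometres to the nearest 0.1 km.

Δφ = 2.1479°,  Δλ = -0.5114°
a = sin²(Δφ/2) + cos φ₁ cos φ₂ sin²(Δλ/2) = 0.000371
c = 2·arcsin(√a) = 0.038514 rad = 2.2067°
d = R·c = 6372.8 × 0.038514 = 245.4 km

245.4 km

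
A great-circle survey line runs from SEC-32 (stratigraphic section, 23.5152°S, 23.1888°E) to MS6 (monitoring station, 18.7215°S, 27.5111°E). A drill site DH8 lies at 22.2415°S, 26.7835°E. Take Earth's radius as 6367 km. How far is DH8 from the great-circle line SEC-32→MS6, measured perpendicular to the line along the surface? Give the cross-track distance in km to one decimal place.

189.9 km

δ₁₃ = central angle SEC-32→DH8 = 0.061928 rad  (haversine)
θ₁₃ = bearing SEC-32→DH8 = 69.670°,  θ₁₂ = bearing SEC-32→MS6 = 40.869°
dₓₜ = R·arcsin(sin δ₁₃ · sin(θ₁₃ − θ₁₂)) = 6367·arcsin(0.06189·sin(28.801°)) = 189.868 km
|dₓₜ| = 189.868 km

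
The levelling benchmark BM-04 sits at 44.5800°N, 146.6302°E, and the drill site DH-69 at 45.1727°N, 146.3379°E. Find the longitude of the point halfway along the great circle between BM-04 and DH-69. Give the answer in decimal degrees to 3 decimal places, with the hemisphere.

Bx = cos φ₂ cos Δλ = 0.704963,  By = cos φ₂ sin Δλ = -0.003596
φₘ = atan2(sin φ₁ + sin φ₂, √((cos φ₁ + Bx)² + By²)) = 44.87644°
λₘ = λ₁ + atan2(By, cos φ₁ + Bx) = 146.48480°

146.485°E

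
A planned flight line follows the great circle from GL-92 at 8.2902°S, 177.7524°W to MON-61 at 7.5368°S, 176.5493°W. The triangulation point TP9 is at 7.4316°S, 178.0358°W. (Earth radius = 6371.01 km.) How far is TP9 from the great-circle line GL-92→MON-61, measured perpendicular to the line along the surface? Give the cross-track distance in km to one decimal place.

97.4 km

δ₁₃ = central angle GL-92→TP9 = 0.015766 rad  (haversine)
θ₁₃ = bearing GL-92→TP9 = 341.874°,  θ₁₂ = bearing GL-92→MON-61 = 57.781°
dₓₜ = R·arcsin(sin δ₁₃ · sin(θ₁₃ − θ₁₂)) = 6371.01·arcsin(0.01577·sin(284.093°)) = -97.423 km
|dₓₜ| = 97.423 km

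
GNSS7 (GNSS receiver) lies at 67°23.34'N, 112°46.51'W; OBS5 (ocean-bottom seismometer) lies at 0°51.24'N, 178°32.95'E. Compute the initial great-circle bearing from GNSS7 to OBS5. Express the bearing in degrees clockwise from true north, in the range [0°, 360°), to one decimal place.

GNSS7: φ = +67.38900°, λ = -112.77517°
OBS5: φ = +0.85400°, λ = +178.54917°
Δλ = -68.6757°
y = sin Δλ · cos φ₂ = -0.931433
x = cos φ₁ sin φ₂ − sin φ₁ cos φ₂ cos Δλ = -0.329928
θ = atan2(y, x) = -109.5049° → 250.4951° (mod 360°)

250.5°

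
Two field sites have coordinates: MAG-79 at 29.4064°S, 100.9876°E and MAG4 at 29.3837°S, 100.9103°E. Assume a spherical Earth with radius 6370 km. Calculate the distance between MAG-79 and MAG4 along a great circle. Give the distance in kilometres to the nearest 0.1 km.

7.9 km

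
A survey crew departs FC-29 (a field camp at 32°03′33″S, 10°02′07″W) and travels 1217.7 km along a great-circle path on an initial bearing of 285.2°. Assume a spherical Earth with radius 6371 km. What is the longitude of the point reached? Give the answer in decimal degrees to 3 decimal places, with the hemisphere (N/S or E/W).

FC-29: φ = -32.05917°, λ = -10.03528°
δ = d/R = 1217.7/6371 = 0.191132 rad
φ₂ = arcsin(sin φ₁ cos δ + cos φ₁ sin δ cos θ)
   = arcsin(-0.53079·0.98179 + 0.84750·0.18997·0.26219) = -28.61466°
λ₂ = λ₁ + atan2(sin θ sin δ cos φ₁, cos δ − sin φ₁ sin φ₂) = -22.08912°

22.089°W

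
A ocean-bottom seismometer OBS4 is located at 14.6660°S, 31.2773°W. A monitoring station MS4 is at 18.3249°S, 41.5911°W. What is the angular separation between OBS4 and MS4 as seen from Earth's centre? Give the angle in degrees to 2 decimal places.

Δφ = -3.6589°,  Δλ = -10.3138°
a = sin²(Δφ/2) + cos φ₁ cos φ₂ sin²(Δλ/2) = 0.008439
c = 2·arcsin(√a) = 0.183983 rad = 10.5415°

10.54°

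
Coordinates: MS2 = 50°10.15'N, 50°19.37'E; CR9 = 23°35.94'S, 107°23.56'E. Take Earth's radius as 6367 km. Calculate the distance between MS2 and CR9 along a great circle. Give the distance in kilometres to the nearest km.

9927 km

MS2: φ = +50.16917°, λ = +50.32283°
CR9: φ = -23.59900°, λ = +107.39267°
Δφ = -73.7682°,  Δλ = 57.0698°
a = sin²(Δφ/2) + cos φ₁ cos φ₂ sin²(Δλ/2) = 0.494176
c = 2·arcsin(√a) = 1.559149 rad = 89.3326°
d = R·c = 6367 × 1.559149 = 9927.1 km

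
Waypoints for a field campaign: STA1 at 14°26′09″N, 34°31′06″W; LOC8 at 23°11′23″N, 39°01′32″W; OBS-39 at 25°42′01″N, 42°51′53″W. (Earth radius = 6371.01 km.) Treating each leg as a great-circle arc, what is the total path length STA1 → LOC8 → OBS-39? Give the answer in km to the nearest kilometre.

1561 km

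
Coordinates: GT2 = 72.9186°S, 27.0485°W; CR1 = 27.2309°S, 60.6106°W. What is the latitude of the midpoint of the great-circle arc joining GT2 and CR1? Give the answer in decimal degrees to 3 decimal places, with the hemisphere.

Bx = cos φ₂ cos Δλ = 0.740934,  By = cos φ₂ sin Δλ = -0.491569
φₘ = atan2(sin φ₁ + sin φ₂, √((cos φ₁ + Bx)² + By²)) = -50.97804°
λₘ = λ₁ + atan2(By, cos φ₁ + Bx) = -52.46091°

50.978°S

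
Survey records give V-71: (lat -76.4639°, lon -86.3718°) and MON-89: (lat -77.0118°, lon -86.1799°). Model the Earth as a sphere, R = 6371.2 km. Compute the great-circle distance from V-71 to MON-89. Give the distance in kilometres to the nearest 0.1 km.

Δφ = -0.5479°,  Δλ = 0.1919°
a = sin²(Δφ/2) + cos φ₁ cos φ₂ sin²(Δλ/2) = 0.000023
c = 2·arcsin(√a) = 0.009593 rad = 0.5497°
d = R·c = 6371.2 × 0.009593 = 61.1 km

61.1 km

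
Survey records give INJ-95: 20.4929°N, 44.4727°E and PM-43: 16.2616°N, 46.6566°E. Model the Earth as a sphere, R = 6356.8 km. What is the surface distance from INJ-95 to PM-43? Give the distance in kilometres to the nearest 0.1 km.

522.7 km

Δφ = -4.2313°,  Δλ = 2.1839°
a = sin²(Δφ/2) + cos φ₁ cos φ₂ sin²(Δλ/2) = 0.001689
c = 2·arcsin(√a) = 0.082228 rad = 4.7113°
d = R·c = 6356.8 × 0.082228 = 522.7 km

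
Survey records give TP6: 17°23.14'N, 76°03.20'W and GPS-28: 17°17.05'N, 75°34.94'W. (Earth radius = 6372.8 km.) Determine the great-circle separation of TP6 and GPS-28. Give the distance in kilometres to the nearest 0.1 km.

51.3 km

TP6: φ = +17.38567°, λ = -76.05333°
GPS-28: φ = +17.28417°, λ = -75.58233°
Δφ = -0.1015°,  Δλ = 0.4710°
a = sin²(Δφ/2) + cos φ₁ cos φ₂ sin²(Δλ/2) = 0.000016
c = 2·arcsin(√a) = 0.008045 rad = 0.4609°
d = R·c = 6372.8 × 0.008045 = 51.3 km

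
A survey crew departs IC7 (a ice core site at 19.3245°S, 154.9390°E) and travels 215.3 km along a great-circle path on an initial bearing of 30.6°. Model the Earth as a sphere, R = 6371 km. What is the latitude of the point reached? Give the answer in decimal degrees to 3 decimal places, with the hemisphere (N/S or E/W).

17.655°S

δ = d/R = 215.3/6371 = 0.033794 rad
φ₂ = arcsin(sin φ₁ cos δ + cos φ₁ sin δ cos θ)
   = arcsin(-0.33092·0.99943 + 0.94366·0.03379·0.86074) = -17.65504°
λ₂ = λ₁ + atan2(sin θ sin δ cos φ₁, cos δ − sin φ₁ sin φ₂) = 155.97320°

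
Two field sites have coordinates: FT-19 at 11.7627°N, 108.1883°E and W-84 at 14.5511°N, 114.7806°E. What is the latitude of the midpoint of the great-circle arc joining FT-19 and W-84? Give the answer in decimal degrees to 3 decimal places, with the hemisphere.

Bx = cos φ₂ cos Δλ = 0.961524,  By = cos φ₂ sin Δλ = 0.111121
φₘ = atan2(sin φ₁ + sin φ₂, √((cos φ₁ + Bx)² + By²)) = 13.17794°
λₘ = λ₁ + atan2(By, cos φ₁ + Bx) = 111.46568°

13.178°N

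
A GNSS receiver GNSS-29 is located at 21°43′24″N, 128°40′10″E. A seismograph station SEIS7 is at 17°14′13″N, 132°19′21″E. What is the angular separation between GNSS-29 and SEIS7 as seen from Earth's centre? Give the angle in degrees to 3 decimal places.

GNSS-29: φ = +21.72333°, λ = +128.66944°
SEIS7: φ = +17.23694°, λ = +132.32250°
Δφ = -4.4864°,  Δλ = 3.6531°
a = sin²(Δφ/2) + cos φ₁ cos φ₂ sin²(Δλ/2) = 0.002433
c = 2·arcsin(√a) = 0.098699 rad = 5.6551°

5.655°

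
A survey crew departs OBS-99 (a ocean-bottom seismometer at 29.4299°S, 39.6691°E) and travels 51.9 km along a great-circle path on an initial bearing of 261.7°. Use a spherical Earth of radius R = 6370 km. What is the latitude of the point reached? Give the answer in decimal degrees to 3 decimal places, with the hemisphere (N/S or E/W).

29.496°S

δ = d/R = 51.9/6370 = 0.008148 rad
φ₂ = arcsin(sin φ₁ cos δ + cos φ₁ sin δ cos θ)
   = arcsin(-0.49136·0.99997 + 0.87096·0.00815·-0.14436) = -29.49624°
λ₂ = λ₁ + atan2(sin θ sin δ cos φ₁, cos δ − sin φ₁ sin φ₂) = 39.13838°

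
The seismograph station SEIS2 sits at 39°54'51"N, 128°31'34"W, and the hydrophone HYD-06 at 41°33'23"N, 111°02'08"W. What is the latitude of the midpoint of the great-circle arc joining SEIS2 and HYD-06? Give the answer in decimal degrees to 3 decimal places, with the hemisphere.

41.067°N

SEIS2: φ = +39.91417°, λ = -128.52611°
HYD-06: φ = +41.55639°, λ = -111.03556°
Bx = cos φ₂ cos Δλ = 0.713707,  By = cos φ₂ sin Δλ = 0.224901
φₘ = atan2(sin φ₁ + sin φ₂, √((cos φ₁ + Bx)² + By²)) = 41.06681°
λₘ = λ₁ + atan2(By, cos φ₁ + Bx) = -119.88962°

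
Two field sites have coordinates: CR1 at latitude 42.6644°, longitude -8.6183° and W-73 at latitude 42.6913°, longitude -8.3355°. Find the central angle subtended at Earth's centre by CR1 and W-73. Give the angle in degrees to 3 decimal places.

Δφ = 0.0269°,  Δλ = 0.2828°
a = sin²(Δφ/2) + cos φ₁ cos φ₂ sin²(Δλ/2) = 0.000003
c = 2·arcsin(√a) = 0.003659 rad = 0.2096°

0.210°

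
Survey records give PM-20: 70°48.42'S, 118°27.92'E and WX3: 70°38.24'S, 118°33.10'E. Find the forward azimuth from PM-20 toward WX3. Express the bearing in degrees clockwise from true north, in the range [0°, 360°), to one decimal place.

9.6°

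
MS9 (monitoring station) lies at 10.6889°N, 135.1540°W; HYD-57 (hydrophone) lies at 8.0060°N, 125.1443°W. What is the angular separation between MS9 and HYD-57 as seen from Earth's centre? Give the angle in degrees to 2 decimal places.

10.23°

Δφ = -2.6829°,  Δλ = 10.0097°
a = sin²(Δφ/2) + cos φ₁ cos φ₂ sin²(Δλ/2) = 0.007954
c = 2·arcsin(√a) = 0.178607 rad = 10.2334°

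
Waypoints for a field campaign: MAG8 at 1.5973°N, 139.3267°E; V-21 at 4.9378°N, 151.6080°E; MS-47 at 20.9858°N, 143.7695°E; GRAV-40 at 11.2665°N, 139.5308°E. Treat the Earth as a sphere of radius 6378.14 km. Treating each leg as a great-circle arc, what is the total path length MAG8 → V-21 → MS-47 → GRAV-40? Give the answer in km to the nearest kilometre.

4564 km

MAG8→V-21: c = 0.221770 rad, d = 1414.48 km
V-21→MS-47: c = 0.309982 rad, d = 1977.11 km
MS-47→GRAV-40: c = 0.183878 rad, d = 1172.80 km
Total = 1414.48 + 1977.11 + 1172.80 = 4564.39 km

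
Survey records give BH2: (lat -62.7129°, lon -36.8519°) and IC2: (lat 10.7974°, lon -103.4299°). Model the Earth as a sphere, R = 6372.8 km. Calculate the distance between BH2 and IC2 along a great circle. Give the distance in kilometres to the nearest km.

Δφ = 73.5103°,  Δλ = -66.5780°
a = sin²(Δφ/2) + cos φ₁ cos φ₂ sin²(Δλ/2) = 0.493741
c = 2·arcsin(√a) = 1.558279 rad = 89.2828°
d = R·c = 6372.8 × 1.558279 = 9930.6 km

9931 km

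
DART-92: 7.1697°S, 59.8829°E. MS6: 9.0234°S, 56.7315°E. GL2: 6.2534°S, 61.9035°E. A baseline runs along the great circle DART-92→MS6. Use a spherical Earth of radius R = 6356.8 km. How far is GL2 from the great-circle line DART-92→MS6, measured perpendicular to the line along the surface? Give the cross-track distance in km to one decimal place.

δ₁₃ = central angle DART-92→GL2 = 0.038502 rad  (haversine)
θ₁₃ = bearing DART-92→GL2 = 65.579°,  θ₁₂ = bearing DART-92→MS6 = 239.069°
dₓₜ = R·arcsin(sin δ₁₃ · sin(θ₁₃ − θ₁₂)) = 6356.8·arcsin(0.03849·sin(-173.491°)) = -27.740 km
|dₓₜ| = 27.740 km

27.7 km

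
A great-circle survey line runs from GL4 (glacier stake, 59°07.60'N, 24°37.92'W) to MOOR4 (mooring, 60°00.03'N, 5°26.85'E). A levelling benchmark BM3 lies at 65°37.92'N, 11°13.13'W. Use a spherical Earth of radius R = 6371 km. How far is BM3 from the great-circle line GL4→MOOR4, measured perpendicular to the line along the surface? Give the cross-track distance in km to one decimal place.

582.2 km

GL4: φ = +59.12667°, λ = -24.63200°
MOOR4: φ = +60.00050°, λ = +5.44750°
BM3: φ = +65.63200°, λ = -11.21883°
δ₁₃ = central angle GL4→BM3 = 0.156453 rad  (haversine)
θ₁₃ = bearing GL4→BM3 = 37.898°,  θ₁₂ = bearing GL4→MOOR4 = 73.750°
dₓₜ = R·arcsin(sin δ₁₃ · sin(θ₁₃ − θ₁₂)) = 6371·arcsin(0.15582·sin(-35.852°)) = -582.230 km
|dₓₜ| = 582.230 km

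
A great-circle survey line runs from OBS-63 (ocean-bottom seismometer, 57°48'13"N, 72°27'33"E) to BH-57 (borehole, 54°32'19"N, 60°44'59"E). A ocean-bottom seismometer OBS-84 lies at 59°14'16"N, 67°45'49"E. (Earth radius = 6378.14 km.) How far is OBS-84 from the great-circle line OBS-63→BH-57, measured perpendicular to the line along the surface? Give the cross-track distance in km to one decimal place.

255.6 km

OBS-63: φ = +57.80361°, λ = +72.45917°
BH-57: φ = +54.53861°, λ = +60.74972°
OBS-84: φ = +59.23778°, λ = +67.76361°
δ₁₃ = central angle OBS-63→OBS-84 = 0.049562 rad  (haversine)
θ₁₃ = bearing OBS-63→OBS-84 = 302.312°,  θ₁₂ = bearing OBS-63→BH-57 = 248.349°
dₓₜ = R·arcsin(sin δ₁₃ · sin(θ₁₃ − θ₁₂)) = 6378.14·arcsin(0.04954·sin(53.962°)) = 255.580 km
|dₓₜ| = 255.580 km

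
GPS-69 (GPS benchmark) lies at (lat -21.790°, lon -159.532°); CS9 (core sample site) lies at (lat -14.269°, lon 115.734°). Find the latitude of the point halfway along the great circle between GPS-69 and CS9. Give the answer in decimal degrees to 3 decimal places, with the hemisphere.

23.771°S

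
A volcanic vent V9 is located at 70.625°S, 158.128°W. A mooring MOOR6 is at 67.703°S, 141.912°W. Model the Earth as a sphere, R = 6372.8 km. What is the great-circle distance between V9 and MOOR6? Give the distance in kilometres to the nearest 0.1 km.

716.2 km

Δφ = 2.9220°,  Δλ = 16.2160°
a = sin²(Δφ/2) + cos φ₁ cos φ₂ sin²(Δλ/2) = 0.003154
c = 2·arcsin(√a) = 0.112378 rad = 6.4388°
d = R·c = 6372.8 × 0.112378 = 716.2 km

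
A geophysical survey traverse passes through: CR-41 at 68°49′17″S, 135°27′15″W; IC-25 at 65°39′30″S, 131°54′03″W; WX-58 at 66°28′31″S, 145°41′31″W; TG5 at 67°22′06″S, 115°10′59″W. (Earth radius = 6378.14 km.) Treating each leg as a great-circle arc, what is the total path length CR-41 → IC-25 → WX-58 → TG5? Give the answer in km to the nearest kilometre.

CR-41: φ = -68.82139°, λ = -135.45417°
IC-25: φ = -65.65833°, λ = -131.90083°
WX-58: φ = -66.47528°, λ = -145.69194°
TG5: φ = -67.36833°, λ = -115.18306°
CR-41→IC-25: c = 0.060171 rad, d = 383.78 km
IC-25→WX-58: c = 0.098473 rad, d = 628.07 km
WX-58→TG5: c = 0.207186 rad, d = 1321.46 km
Total = 383.78 + 628.07 + 1321.46 = 2333.31 km

2333 km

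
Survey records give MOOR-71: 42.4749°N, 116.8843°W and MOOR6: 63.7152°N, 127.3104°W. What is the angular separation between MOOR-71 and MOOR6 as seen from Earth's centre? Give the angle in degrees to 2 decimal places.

Δφ = 21.2403°,  Δλ = -10.4261°
a = sin²(Δφ/2) + cos φ₁ cos φ₂ sin²(Δλ/2) = 0.036662
c = 2·arcsin(√a) = 0.385325 rad = 22.0775°

22.08°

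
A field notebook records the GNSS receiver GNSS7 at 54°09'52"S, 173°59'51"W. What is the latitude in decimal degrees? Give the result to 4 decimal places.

54° + 9′/60 + 52″/3600 = 54 + 0.15000 + 0.01444 = 54.1644°

54.1644°S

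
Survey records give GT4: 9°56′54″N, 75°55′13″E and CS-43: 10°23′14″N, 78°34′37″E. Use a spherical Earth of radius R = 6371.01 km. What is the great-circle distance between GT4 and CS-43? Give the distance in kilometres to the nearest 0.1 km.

GT4: φ = +9.94833°, λ = +75.92028°
CS-43: φ = +10.38722°, λ = +78.57694°
Δφ = 0.4389°,  Δλ = 2.6567°
a = sin²(Δφ/2) + cos φ₁ cos φ₂ sin²(Δλ/2) = 0.000535
c = 2·arcsin(√a) = 0.046277 rad = 2.6515°
d = R·c = 6371.01 × 0.046277 = 294.8 km

294.8 km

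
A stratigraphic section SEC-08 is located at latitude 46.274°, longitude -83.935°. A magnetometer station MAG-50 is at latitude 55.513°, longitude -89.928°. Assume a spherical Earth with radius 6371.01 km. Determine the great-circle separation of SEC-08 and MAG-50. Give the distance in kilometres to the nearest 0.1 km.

1109.0 km

Δφ = 9.2390°,  Δλ = -5.9930°
a = sin²(Δφ/2) + cos φ₁ cos φ₂ sin²(Δλ/2) = 0.007556
c = 2·arcsin(√a) = 0.174069 rad = 9.9734°
d = R·c = 6371.01 × 0.174069 = 1109.0 km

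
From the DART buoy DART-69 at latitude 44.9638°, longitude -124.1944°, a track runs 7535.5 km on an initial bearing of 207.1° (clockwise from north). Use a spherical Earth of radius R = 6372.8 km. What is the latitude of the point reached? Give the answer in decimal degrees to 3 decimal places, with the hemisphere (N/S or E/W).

δ = d/R = 7535.5/6372.8 = 1.182447 rad
φ₂ = arcsin(sin φ₁ cos δ + cos φ₁ sin δ cos θ)
   = arcsin(0.70666·0.37866 + 0.70755·0.92554·-0.89021) = -18.38408°
λ₂ = λ₁ + atan2(sin θ sin δ cos φ₁, cos δ − sin φ₁ sin φ₂) = -150.57285°

18.384°S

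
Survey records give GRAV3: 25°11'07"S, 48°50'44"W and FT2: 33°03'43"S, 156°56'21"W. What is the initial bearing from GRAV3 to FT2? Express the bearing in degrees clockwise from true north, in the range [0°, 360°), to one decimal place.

232.8°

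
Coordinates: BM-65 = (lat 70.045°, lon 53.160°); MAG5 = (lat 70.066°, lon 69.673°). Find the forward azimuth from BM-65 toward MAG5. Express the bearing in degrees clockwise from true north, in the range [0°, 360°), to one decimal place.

Δλ = 16.5130°
y = sin Δλ · cos φ₂ = 0.096906
x = cos φ₁ sin φ₂ − sin φ₁ cos φ₂ cos Δλ = 0.013584
θ = atan2(y, x) = 82.0203° → 82.0203° (mod 360°)

82.0°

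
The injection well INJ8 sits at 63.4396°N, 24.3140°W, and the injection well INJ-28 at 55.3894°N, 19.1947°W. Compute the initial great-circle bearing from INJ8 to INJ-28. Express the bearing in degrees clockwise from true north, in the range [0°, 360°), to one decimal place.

Δλ = 5.1193°
y = sin Δλ · cos φ₂ = 0.050682
x = cos φ₁ sin φ₂ − sin φ₁ cos φ₂ cos Δλ = -0.138014
θ = atan2(y, x) = 159.8355° → 159.8355° (mod 360°)

159.8°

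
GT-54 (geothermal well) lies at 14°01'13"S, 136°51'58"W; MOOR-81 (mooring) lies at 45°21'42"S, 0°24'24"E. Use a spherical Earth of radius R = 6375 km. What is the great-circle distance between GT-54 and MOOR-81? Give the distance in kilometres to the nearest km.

12147 km

GT-54: φ = -14.02028°, λ = -136.86611°
MOOR-81: φ = -45.36167°, λ = +0.40667°
Δφ = -31.3414°,  Δλ = 137.2728°
a = sin²(Δφ/2) + cos φ₁ cos φ₂ sin²(Δλ/2) = 0.664192
c = 2·arcsin(√a) = 1.905389 rad = 109.1708°
d = R·c = 6375 × 1.905389 = 12146.9 km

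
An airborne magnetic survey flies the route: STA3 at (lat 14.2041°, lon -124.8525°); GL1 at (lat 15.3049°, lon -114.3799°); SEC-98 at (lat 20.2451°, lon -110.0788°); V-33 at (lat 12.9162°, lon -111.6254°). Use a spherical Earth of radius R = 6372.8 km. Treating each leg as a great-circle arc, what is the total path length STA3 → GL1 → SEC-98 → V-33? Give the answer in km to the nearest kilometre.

STA3→GL1: c = 0.177776 rad, d = 1132.93 km
GL1→SEC-98: c = 0.111982 rad, d = 713.64 km
SEC-98→V-33: c = 0.130499 rad, d = 831.64 km
Total = 1132.93 + 713.64 + 831.64 = 2678.22 km

2678 km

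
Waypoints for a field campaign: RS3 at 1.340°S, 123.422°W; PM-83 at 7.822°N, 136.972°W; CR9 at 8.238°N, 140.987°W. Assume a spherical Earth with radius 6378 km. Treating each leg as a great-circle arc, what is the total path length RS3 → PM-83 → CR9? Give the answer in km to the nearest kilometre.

2262 km

RS3→PM-83: c = 0.284955 rad, d = 1817.44 km
PM-83→CR9: c = 0.069766 rad, d = 444.97 km
Total = 1817.44 + 444.97 = 2262.41 km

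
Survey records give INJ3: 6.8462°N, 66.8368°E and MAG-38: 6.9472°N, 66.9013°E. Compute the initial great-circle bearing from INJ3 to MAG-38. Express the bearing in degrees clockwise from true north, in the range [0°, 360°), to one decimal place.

32.4°

Δλ = 0.0645°
y = sin Δλ · cos φ₂ = 0.001117
x = cos φ₁ sin φ₂ − sin φ₁ cos φ₂ cos Δλ = 0.001763
θ = atan2(y, x) = 32.3705° → 32.3705° (mod 360°)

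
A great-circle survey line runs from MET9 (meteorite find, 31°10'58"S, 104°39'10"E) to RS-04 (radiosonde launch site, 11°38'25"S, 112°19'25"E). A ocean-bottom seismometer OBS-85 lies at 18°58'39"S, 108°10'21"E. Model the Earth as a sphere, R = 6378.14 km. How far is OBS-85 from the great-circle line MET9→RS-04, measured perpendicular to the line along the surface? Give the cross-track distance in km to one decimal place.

MET9: φ = -31.18278°, λ = +104.65278°
RS-04: φ = -11.64028°, λ = +112.32361°
OBS-85: φ = -18.97750°, λ = +108.17250°
δ₁₃ = central angle MET9→OBS-85 = 0.220124 rad  (haversine)
θ₁₃ = bearing MET9→OBS-85 = 15.419°,  θ₁₂ = bearing MET9→RS-04 = 21.614°
dₓₜ = R·arcsin(sin δ₁₃ · sin(θ₁₃ − θ₁₂)) = 6378.14·arcsin(0.21835·sin(-6.195°)) = -150.292 km
|dₓₜ| = 150.292 km

150.3 km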